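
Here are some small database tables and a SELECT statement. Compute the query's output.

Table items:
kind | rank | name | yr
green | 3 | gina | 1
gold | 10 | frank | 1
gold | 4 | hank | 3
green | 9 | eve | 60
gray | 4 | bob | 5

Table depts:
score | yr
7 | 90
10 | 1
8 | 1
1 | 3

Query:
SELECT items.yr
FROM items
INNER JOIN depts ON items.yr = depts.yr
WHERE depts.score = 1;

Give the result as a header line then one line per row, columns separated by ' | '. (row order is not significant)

After JOIN depts (5 rows):
items.kind | items.rank | items.name | items.yr | depts.score | depts.yr
green | 3 | gina | 1 | 10 | 1
green | 3 | gina | 1 | 8 | 1
gold | 10 | frank | 1 | 10 | 1
gold | 10 | frank | 1 | 8 | 1
gold | 4 | hank | 3 | 1 | 3
After WHERE (1 rows):
items.kind | items.rank | items.name | items.yr | depts.score | depts.yr
gold | 4 | hank | 3 | 1 | 3
After SELECT (1 rows):
items.yr
3

== RESULT ==
items.yr
3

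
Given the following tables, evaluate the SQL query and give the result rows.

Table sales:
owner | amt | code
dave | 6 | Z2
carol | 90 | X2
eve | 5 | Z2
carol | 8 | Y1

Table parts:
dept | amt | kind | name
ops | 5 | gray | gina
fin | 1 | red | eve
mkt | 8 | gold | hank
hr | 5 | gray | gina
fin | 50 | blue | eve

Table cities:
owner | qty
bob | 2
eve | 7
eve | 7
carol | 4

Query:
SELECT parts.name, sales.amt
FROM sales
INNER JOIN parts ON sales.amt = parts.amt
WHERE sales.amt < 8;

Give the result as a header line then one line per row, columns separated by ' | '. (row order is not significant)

After JOIN parts (3 rows):
sales.owner | sales.amt | sales.code | parts.dept | parts.amt | parts.kind | parts.name
eve | 5 | Z2 | ops | 5 | gray | gina
eve | 5 | Z2 | hr | 5 | gray | gina
carol | 8 | Y1 | mkt | 8 | gold | hank
After WHERE (2 rows):
sales.owner | sales.amt | sales.code | parts.dept | parts.amt | parts.kind | parts.name
eve | 5 | Z2 | ops | 5 | gray | gina
eve | 5 | Z2 | hr | 5 | gray | gina
After SELECT (2 rows):
parts.name | sales.amt
gina | 5
gina | 5

== RESULT ==
parts.name | sales.amt
gina | 5
gina | 5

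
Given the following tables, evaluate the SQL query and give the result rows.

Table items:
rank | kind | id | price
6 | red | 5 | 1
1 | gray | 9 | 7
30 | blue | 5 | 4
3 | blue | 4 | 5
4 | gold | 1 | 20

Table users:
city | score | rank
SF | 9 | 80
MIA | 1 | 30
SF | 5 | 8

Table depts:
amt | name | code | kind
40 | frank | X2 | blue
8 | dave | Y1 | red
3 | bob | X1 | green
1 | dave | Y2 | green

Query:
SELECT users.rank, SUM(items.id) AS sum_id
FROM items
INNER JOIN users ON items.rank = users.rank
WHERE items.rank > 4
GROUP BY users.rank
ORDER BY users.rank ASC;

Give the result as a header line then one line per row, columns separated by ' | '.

After JOIN users (1 rows):
items.rank | items.kind | items.id | items.price | users.city | users.score | users.rank
30 | blue | 5 | 4 | MIA | 1 | 30
After WHERE (1 rows):
items.rank | items.kind | items.id | items.price | users.city | users.score | users.rank
30 | blue | 5 | 4 | MIA | 1 | 30
After GROUP BY (1 rows):
users.rank | sum_id
30 | 5
After ORDER BY (1 rows):
users.rank | sum_id
30 | 5

== RESULT ==
users.rank | sum_id
30 | 5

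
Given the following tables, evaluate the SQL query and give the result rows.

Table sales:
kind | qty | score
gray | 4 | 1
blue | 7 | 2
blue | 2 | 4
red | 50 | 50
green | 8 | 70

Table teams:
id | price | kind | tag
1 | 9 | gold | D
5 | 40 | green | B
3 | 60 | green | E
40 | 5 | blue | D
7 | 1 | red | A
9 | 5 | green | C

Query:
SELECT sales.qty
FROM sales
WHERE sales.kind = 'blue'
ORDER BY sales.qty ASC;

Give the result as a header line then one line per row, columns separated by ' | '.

== RESULT ==
sales.qty
2
7

Derivation:
After WHERE (2 rows):
sales.kind | sales.qty | sales.score
blue | 7 | 2
blue | 2 | 4
After SELECT (2 rows):
sales.qty
7
2
After ORDER BY (2 rows):
sales.qty
2
7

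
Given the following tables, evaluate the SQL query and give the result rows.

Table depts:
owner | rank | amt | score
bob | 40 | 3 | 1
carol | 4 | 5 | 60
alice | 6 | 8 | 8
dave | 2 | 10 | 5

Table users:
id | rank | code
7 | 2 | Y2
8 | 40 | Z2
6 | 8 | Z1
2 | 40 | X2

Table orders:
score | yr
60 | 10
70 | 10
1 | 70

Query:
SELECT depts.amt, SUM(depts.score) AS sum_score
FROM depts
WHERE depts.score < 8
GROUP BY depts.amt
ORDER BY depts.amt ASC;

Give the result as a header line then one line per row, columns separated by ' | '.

After WHERE (2 rows):
depts.owner | depts.rank | depts.amt | depts.score
bob | 40 | 3 | 1
dave | 2 | 10 | 5
After GROUP BY (2 rows):
depts.amt | sum_score
3 | 1
10 | 5
After ORDER BY (2 rows):
depts.amt | sum_score
3 | 1
10 | 5

== RESULT ==
depts.amt | sum_score
3 | 1
10 | 5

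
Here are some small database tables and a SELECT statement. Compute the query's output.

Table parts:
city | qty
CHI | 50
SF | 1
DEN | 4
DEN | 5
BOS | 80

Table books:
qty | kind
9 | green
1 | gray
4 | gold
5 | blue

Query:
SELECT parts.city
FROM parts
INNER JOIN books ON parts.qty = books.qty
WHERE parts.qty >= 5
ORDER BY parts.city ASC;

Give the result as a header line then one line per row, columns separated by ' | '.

== RESULT ==
parts.city
DEN

Derivation:
After JOIN books (3 rows):
parts.city | parts.qty | books.qty | books.kind
SF | 1 | 1 | gray
DEN | 4 | 4 | gold
DEN | 5 | 5 | blue
After WHERE (1 rows):
parts.city | parts.qty | books.qty | books.kind
DEN | 5 | 5 | blue
After SELECT (1 rows):
parts.city
DEN
After ORDER BY (1 rows):
parts.city
DEN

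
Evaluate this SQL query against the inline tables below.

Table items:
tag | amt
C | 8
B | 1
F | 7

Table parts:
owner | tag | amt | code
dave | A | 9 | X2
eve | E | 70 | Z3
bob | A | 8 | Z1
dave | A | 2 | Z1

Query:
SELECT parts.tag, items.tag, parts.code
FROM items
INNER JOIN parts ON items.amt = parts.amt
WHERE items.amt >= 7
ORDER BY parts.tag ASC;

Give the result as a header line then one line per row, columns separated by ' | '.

After JOIN parts (1 rows):
items.tag | items.amt | parts.owner | parts.tag | parts.amt | parts.code
C | 8 | bob | A | 8 | Z1
After WHERE (1 rows):
items.tag | items.amt | parts.owner | parts.tag | parts.amt | parts.code
C | 8 | bob | A | 8 | Z1
After SELECT (1 rows):
parts.tag | items.tag | parts.code
A | C | Z1
After ORDER BY (1 rows):
parts.tag | items.tag | parts.code
A | C | Z1

== RESULT ==
parts.tag | items.tag | parts.code
A | C | Z1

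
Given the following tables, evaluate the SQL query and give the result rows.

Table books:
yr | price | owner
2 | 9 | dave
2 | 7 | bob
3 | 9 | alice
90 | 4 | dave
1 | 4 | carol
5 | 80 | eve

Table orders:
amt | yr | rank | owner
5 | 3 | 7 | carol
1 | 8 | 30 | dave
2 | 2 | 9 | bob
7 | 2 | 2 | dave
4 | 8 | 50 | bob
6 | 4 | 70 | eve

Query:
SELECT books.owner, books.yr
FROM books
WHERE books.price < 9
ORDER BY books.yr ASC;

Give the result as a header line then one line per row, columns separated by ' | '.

After WHERE (3 rows):
books.yr | books.price | books.owner
2 | 7 | bob
90 | 4 | dave
1 | 4 | carol
After SELECT (3 rows):
books.owner | books.yr
bob | 2
dave | 90
carol | 1
After ORDER BY (3 rows):
books.owner | books.yr
carol | 1
bob | 2
dave | 90

== RESULT ==
books.owner | books.yr
carol | 1
bob | 2
dave | 90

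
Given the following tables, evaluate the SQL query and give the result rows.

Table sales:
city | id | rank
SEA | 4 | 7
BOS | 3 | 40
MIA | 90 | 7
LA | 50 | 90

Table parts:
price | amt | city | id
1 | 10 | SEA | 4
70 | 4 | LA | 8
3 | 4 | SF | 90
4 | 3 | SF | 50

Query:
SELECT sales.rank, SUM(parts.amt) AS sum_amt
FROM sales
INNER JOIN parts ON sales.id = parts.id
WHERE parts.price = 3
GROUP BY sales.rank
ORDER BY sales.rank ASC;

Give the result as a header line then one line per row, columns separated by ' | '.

== RESULT ==
sales.rank | sum_amt
7 | 4

Derivation:
After JOIN parts (3 rows):
sales.city | sales.id | sales.rank | parts.price | parts.amt | parts.city | parts.id
SEA | 4 | 7 | 1 | 10 | SEA | 4
MIA | 90 | 7 | 3 | 4 | SF | 90
LA | 50 | 90 | 4 | 3 | SF | 50
After WHERE (1 rows):
sales.city | sales.id | sales.rank | parts.price | parts.amt | parts.city | parts.id
MIA | 90 | 7 | 3 | 4 | SF | 90
After GROUP BY (1 rows):
sales.rank | sum_amt
7 | 4
After ORDER BY (1 rows):
sales.rank | sum_amt
7 | 4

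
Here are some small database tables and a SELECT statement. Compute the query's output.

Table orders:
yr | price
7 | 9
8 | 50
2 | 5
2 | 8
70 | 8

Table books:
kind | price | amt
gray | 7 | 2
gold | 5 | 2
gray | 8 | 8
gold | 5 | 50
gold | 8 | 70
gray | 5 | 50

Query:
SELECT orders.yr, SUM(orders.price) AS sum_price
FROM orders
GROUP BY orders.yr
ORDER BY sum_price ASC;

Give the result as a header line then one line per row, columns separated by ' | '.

== RESULT ==
orders.yr | sum_price
70 | 8
7 | 9
2 | 13
8 | 50

Derivation:
After GROUP BY (4 rows):
orders.yr | sum_price
7 | 9
8 | 50
2 | 13
70 | 8
After ORDER BY (4 rows):
orders.yr | sum_price
70 | 8
7 | 9
2 | 13
8 | 50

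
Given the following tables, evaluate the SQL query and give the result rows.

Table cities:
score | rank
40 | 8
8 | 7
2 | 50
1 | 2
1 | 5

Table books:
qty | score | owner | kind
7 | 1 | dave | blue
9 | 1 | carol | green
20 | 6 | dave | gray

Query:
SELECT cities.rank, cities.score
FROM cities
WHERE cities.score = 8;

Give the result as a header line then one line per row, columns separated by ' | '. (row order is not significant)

== RESULT ==
cities.rank | cities.score
7 | 8

Derivation:
After WHERE (1 rows):
cities.score | cities.rank
8 | 7
After SELECT (1 rows):
cities.rank | cities.score
7 | 8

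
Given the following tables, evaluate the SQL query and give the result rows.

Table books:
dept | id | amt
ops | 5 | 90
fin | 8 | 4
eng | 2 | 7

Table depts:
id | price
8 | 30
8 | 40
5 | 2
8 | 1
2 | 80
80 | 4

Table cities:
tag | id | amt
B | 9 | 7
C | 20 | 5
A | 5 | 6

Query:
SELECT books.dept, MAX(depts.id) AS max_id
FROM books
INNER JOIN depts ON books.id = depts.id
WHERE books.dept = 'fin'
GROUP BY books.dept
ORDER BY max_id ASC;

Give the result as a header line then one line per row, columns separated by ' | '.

== RESULT ==
books.dept | max_id
fin | 8

Derivation:
After JOIN depts (5 rows):
books.dept | books.id | books.amt | depts.id | depts.price
ops | 5 | 90 | 5 | 2
fin | 8 | 4 | 8 | 30
fin | 8 | 4 | 8 | 40
fin | 8 | 4 | 8 | 1
eng | 2 | 7 | 2 | 80
After WHERE (3 rows):
books.dept | books.id | books.amt | depts.id | depts.price
fin | 8 | 4 | 8 | 30
fin | 8 | 4 | 8 | 40
fin | 8 | 4 | 8 | 1
After GROUP BY (1 rows):
books.dept | max_id
fin | 8
After ORDER BY (1 rows):
books.dept | max_id
fin | 8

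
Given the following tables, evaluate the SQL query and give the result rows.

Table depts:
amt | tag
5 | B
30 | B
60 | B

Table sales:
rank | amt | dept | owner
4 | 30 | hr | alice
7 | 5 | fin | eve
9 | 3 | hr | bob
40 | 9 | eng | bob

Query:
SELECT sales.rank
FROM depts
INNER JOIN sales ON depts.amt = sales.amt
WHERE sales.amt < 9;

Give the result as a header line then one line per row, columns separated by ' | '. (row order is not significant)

== RESULT ==
sales.rank
7

Derivation:
After JOIN sales (2 rows):
depts.amt | depts.tag | sales.rank | sales.amt | sales.dept | sales.owner
5 | B | 7 | 5 | fin | eve
30 | B | 4 | 30 | hr | alice
After WHERE (1 rows):
depts.amt | depts.tag | sales.rank | sales.amt | sales.dept | sales.owner
5 | B | 7 | 5 | fin | eve
After SELECT (1 rows):
sales.rank
7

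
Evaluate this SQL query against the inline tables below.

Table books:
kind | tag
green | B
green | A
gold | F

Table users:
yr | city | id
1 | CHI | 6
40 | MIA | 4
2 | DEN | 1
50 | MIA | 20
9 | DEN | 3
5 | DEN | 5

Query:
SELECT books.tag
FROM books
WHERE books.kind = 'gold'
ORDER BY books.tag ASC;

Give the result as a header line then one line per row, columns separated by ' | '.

After WHERE (1 rows):
books.kind | books.tag
gold | F
After SELECT (1 rows):
books.tag
F
After ORDER BY (1 rows):
books.tag
F

== RESULT ==
books.tag
F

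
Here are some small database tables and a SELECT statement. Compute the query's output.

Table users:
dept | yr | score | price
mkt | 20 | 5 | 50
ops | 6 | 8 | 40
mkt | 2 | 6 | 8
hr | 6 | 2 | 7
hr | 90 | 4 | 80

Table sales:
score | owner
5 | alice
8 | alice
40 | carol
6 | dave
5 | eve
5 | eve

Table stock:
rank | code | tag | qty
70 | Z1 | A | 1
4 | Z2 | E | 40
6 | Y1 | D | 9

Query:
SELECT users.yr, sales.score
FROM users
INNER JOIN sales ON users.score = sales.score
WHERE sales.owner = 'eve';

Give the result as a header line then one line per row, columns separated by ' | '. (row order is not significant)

After JOIN sales (5 rows):
users.dept | users.yr | users.score | users.price | sales.score | sales.owner
mkt | 20 | 5 | 50 | 5 | alice
mkt | 20 | 5 | 50 | 5 | eve
mkt | 20 | 5 | 50 | 5 | eve
ops | 6 | 8 | 40 | 8 | alice
mkt | 2 | 6 | 8 | 6 | dave
After WHERE (2 rows):
users.dept | users.yr | users.score | users.price | sales.score | sales.owner
mkt | 20 | 5 | 50 | 5 | eve
mkt | 20 | 5 | 50 | 5 | eve
After SELECT (2 rows):
users.yr | sales.score
20 | 5
20 | 5

== RESULT ==
users.yr | sales.score
20 | 5
20 | 5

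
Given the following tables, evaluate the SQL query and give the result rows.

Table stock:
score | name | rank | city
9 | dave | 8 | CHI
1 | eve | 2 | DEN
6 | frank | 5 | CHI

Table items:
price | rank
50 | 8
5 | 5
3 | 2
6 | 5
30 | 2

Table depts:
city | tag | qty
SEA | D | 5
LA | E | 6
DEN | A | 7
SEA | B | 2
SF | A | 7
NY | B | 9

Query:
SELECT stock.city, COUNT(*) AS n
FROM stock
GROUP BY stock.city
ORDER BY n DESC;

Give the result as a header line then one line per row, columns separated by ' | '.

After GROUP BY (2 rows):
stock.city | n
CHI | 2
DEN | 1
After ORDER BY (2 rows):
stock.city | n
CHI | 2
DEN | 1

== RESULT ==
stock.city | n
CHI | 2
DEN | 1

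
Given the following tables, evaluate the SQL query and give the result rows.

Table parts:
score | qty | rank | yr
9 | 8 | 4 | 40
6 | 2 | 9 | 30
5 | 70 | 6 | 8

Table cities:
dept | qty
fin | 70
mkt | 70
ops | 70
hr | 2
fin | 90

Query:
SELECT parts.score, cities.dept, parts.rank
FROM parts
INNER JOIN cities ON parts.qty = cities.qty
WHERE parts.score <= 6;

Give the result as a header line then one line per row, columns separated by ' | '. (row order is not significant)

== RESULT ==
parts.score | cities.dept | parts.rank
6 | hr | 9
5 | fin | 6
5 | mkt | 6
5 | ops | 6

Derivation:
After JOIN cities (4 rows):
parts.score | parts.qty | parts.rank | parts.yr | cities.dept | cities.qty
6 | 2 | 9 | 30 | hr | 2
5 | 70 | 6 | 8 | fin | 70
5 | 70 | 6 | 8 | mkt | 70
5 | 70 | 6 | 8 | ops | 70
After WHERE (4 rows):
parts.score | parts.qty | parts.rank | parts.yr | cities.dept | cities.qty
6 | 2 | 9 | 30 | hr | 2
5 | 70 | 6 | 8 | fin | 70
5 | 70 | 6 | 8 | mkt | 70
5 | 70 | 6 | 8 | ops | 70
After SELECT (4 rows):
parts.score | cities.dept | parts.rank
6 | hr | 9
5 | fin | 6
5 | mkt | 6
5 | ops | 6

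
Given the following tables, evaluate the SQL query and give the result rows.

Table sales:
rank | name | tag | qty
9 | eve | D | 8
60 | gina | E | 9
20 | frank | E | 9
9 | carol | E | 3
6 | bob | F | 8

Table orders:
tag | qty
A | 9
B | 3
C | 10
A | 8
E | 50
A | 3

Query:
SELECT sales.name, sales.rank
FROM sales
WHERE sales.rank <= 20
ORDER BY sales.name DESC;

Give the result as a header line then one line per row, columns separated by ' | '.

After WHERE (4 rows):
sales.rank | sales.name | sales.tag | sales.qty
9 | eve | D | 8
20 | frank | E | 9
9 | carol | E | 3
6 | bob | F | 8
After SELECT (4 rows):
sales.name | sales.rank
eve | 9
frank | 20
carol | 9
bob | 6
After ORDER BY (4 rows):
sales.name | sales.rank
frank | 20
eve | 9
carol | 9
bob | 6

== RESULT ==
sales.name | sales.rank
frank | 20
eve | 9
carol | 9
bob | 6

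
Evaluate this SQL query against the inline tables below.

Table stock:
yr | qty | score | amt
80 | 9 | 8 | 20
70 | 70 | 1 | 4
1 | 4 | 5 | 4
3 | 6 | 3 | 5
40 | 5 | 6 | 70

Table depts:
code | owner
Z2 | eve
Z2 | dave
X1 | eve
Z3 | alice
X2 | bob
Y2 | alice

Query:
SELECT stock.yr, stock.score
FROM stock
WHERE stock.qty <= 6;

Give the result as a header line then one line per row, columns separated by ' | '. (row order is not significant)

== RESULT ==
stock.yr | stock.score
1 | 5
3 | 3
40 | 6

Derivation:
After WHERE (3 rows):
stock.yr | stock.qty | stock.score | stock.amt
1 | 4 | 5 | 4
3 | 6 | 3 | 5
40 | 5 | 6 | 70
After SELECT (3 rows):
stock.yr | stock.score
1 | 5
3 | 3
40 | 6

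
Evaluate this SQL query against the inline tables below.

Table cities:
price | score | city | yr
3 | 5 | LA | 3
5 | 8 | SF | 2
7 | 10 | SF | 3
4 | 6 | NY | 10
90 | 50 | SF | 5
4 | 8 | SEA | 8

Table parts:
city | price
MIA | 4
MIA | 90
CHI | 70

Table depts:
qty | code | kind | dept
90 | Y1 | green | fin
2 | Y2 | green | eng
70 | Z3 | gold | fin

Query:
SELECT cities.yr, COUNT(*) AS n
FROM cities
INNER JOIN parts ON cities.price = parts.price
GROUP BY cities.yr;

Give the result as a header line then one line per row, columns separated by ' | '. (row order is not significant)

After JOIN parts (3 rows):
cities.price | cities.score | cities.city | cities.yr | parts.city | parts.price
4 | 6 | NY | 10 | MIA | 4
90 | 50 | SF | 5 | MIA | 90
4 | 8 | SEA | 8 | MIA | 4
After GROUP BY (3 rows):
cities.yr | n
10 | 1
5 | 1
8 | 1

== RESULT ==
cities.yr | n
10 | 1
5 | 1
8 | 1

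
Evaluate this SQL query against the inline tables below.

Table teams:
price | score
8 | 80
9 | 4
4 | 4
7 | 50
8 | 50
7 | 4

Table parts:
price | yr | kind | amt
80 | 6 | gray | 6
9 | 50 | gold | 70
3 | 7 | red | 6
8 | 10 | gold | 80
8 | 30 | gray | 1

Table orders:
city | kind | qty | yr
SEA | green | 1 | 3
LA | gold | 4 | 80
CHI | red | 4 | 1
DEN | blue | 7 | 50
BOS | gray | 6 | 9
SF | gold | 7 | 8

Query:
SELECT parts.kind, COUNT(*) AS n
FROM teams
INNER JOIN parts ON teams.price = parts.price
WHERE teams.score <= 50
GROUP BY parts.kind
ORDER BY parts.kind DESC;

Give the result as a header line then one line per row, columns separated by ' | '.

== RESULT ==
parts.kind | n
gray | 1
gold | 2

Derivation:
After JOIN parts (5 rows):
teams.price | teams.score | parts.price | parts.yr | parts.kind | parts.amt
8 | 80 | 8 | 10 | gold | 80
8 | 80 | 8 | 30 | gray | 1
9 | 4 | 9 | 50 | gold | 70
8 | 50 | 8 | 10 | gold | 80
8 | 50 | 8 | 30 | gray | 1
After WHERE (3 rows):
teams.price | teams.score | parts.price | parts.yr | parts.kind | parts.amt
9 | 4 | 9 | 50 | gold | 70
8 | 50 | 8 | 10 | gold | 80
8 | 50 | 8 | 30 | gray | 1
After GROUP BY (2 rows):
parts.kind | n
gold | 2
gray | 1
After ORDER BY (2 rows):
parts.kind | n
gray | 1
gold | 2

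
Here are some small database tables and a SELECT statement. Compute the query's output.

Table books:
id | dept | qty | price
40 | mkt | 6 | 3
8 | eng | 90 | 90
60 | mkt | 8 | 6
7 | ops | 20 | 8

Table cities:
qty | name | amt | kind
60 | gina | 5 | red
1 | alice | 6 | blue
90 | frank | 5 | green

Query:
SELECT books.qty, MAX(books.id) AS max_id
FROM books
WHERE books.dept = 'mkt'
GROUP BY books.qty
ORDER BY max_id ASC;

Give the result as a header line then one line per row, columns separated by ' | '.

== RESULT ==
books.qty | max_id
6 | 40
8 | 60

Derivation:
After WHERE (2 rows):
books.id | books.dept | books.qty | books.price
40 | mkt | 6 | 3
60 | mkt | 8 | 6
After GROUP BY (2 rows):
books.qty | max_id
6 | 40
8 | 60
After ORDER BY (2 rows):
books.qty | max_id
6 | 40
8 | 60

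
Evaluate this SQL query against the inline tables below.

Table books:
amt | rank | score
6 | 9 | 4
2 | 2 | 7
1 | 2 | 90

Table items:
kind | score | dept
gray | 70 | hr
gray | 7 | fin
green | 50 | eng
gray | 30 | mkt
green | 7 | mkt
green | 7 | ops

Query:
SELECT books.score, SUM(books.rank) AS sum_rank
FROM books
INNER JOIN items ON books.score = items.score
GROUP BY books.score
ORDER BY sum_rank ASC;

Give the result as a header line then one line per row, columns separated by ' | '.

After JOIN items (3 rows):
books.amt | books.rank | books.score | items.kind | items.score | items.dept
2 | 2 | 7 | gray | 7 | fin
2 | 2 | 7 | green | 7 | mkt
2 | 2 | 7 | green | 7 | ops
After GROUP BY (1 rows):
books.score | sum_rank
7 | 6
After ORDER BY (1 rows):
books.score | sum_rank
7 | 6

== RESULT ==
books.score | sum_rank
7 | 6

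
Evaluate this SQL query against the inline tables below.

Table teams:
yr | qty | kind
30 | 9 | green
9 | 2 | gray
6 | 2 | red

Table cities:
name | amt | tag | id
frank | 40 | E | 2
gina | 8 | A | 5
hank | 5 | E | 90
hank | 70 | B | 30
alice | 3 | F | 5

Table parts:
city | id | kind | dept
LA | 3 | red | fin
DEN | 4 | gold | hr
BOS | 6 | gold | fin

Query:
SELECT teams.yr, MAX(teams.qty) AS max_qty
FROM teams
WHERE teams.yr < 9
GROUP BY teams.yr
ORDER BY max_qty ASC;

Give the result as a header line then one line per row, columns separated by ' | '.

== RESULT ==
teams.yr | max_qty
6 | 2

Derivation:
After WHERE (1 rows):
teams.yr | teams.qty | teams.kind
6 | 2 | red
After GROUP BY (1 rows):
teams.yr | max_qty
6 | 2
After ORDER BY (1 rows):
teams.yr | max_qty
6 | 2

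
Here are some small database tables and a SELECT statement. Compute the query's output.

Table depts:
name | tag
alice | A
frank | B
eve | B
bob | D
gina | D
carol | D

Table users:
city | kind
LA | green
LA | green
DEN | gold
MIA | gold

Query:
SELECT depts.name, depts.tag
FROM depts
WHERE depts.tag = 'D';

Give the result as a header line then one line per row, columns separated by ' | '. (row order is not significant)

After WHERE (3 rows):
depts.name | depts.tag
bob | D
gina | D
carol | D
After SELECT (3 rows):
depts.name | depts.tag
bob | D
gina | D
carol | D

== RESULT ==
depts.name | depts.tag
bob | D
gina | D
carol | D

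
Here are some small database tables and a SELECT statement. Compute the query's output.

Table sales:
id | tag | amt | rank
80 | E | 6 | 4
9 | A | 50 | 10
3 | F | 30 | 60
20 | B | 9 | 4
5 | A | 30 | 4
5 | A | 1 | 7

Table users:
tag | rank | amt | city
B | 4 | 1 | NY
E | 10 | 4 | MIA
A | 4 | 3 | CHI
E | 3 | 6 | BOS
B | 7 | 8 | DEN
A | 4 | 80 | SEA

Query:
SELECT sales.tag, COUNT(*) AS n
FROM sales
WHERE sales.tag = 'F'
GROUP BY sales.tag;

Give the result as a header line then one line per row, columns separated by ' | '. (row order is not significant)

After WHERE (1 rows):
sales.id | sales.tag | sales.amt | sales.rank
3 | F | 30 | 60
After GROUP BY (1 rows):
sales.tag | n
F | 1

== RESULT ==
sales.tag | n
F | 1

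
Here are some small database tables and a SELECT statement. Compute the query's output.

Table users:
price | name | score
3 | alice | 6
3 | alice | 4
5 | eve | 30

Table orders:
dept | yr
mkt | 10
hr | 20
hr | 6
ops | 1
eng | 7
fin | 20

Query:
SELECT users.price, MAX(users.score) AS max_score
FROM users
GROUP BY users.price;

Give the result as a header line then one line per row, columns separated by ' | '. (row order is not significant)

After GROUP BY (2 rows):
users.price | max_score
3 | 6
5 | 30

== RESULT ==
users.price | max_score
3 | 6
5 | 30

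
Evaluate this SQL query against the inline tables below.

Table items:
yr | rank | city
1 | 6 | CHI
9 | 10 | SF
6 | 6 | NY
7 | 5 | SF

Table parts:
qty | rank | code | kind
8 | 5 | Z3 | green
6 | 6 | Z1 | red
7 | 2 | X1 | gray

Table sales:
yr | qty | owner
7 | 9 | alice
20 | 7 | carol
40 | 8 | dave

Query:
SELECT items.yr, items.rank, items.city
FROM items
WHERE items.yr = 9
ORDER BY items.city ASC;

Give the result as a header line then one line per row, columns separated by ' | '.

== RESULT ==
items.yr | items.rank | items.city
9 | 10 | SF

Derivation:
After WHERE (1 rows):
items.yr | items.rank | items.city
9 | 10 | SF
After SELECT (1 rows):
items.yr | items.rank | items.city
9 | 10 | SF
After ORDER BY (1 rows):
items.yr | items.rank | items.city
9 | 10 | SF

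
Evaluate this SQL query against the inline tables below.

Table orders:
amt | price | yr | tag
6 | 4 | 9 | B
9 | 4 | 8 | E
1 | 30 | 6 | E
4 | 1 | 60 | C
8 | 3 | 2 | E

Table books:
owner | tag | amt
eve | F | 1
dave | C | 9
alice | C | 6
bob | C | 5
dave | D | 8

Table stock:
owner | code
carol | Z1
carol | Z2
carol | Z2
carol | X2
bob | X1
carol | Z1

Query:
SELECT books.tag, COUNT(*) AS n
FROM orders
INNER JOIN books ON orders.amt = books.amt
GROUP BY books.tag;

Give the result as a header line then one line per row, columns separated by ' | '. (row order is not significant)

== RESULT ==
books.tag | n
C | 2
F | 1
D | 1

Derivation:
After JOIN books (4 rows):
orders.amt | orders.price | orders.yr | orders.tag | books.owner | books.tag | books.amt
6 | 4 | 9 | B | alice | C | 6
9 | 4 | 8 | E | dave | C | 9
1 | 30 | 6 | E | eve | F | 1
8 | 3 | 2 | E | dave | D | 8
After GROUP BY (3 rows):
books.tag | n
C | 2
F | 1
D | 1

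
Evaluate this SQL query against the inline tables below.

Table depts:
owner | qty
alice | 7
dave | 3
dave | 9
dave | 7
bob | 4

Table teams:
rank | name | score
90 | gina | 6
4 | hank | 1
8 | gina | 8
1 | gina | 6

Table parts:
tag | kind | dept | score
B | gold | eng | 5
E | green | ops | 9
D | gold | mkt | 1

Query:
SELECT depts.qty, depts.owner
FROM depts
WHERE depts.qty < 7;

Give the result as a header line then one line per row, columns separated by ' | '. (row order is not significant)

== RESULT ==
depts.qty | depts.owner
3 | dave
4 | bob

Derivation:
After WHERE (2 rows):
depts.owner | depts.qty
dave | 3
bob | 4
After SELECT (2 rows):
depts.qty | depts.owner
3 | dave
4 | bob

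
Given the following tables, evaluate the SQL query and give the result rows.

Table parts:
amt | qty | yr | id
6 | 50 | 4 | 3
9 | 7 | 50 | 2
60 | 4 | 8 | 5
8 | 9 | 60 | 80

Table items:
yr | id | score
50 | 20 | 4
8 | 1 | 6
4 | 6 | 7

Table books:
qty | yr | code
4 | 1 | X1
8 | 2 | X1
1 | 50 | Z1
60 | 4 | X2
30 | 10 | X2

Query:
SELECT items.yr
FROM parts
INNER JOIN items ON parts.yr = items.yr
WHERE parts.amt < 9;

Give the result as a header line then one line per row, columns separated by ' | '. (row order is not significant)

== RESULT ==
items.yr
4

Derivation:
After JOIN items (3 rows):
parts.amt | parts.qty | parts.yr | parts.id | items.yr | items.id | items.score
6 | 50 | 4 | 3 | 4 | 6 | 7
9 | 7 | 50 | 2 | 50 | 20 | 4
60 | 4 | 8 | 5 | 8 | 1 | 6
After WHERE (1 rows):
parts.amt | parts.qty | parts.yr | parts.id | items.yr | items.id | items.score
6 | 50 | 4 | 3 | 4 | 6 | 7
After SELECT (1 rows):
items.yr
4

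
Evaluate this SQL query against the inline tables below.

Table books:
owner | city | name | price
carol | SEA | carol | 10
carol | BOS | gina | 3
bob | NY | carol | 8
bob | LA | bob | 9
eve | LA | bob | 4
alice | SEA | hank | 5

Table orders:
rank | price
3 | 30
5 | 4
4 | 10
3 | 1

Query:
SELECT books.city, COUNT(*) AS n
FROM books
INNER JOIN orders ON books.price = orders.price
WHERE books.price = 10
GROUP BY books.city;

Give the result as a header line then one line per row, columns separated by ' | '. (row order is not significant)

== RESULT ==
books.city | n
SEA | 1

Derivation:
After JOIN orders (2 rows):
books.owner | books.city | books.name | books.price | orders.rank | orders.price
carol | SEA | carol | 10 | 4 | 10
eve | LA | bob | 4 | 5 | 4
After WHERE (1 rows):
books.owner | books.city | books.name | books.price | orders.rank | orders.price
carol | SEA | carol | 10 | 4 | 10
After GROUP BY (1 rows):
books.city | n
SEA | 1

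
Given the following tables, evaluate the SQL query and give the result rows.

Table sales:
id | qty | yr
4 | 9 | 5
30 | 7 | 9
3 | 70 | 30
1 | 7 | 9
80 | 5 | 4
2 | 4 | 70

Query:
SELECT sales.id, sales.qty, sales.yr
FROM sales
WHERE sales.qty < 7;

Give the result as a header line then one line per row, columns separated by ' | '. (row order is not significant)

After WHERE (2 rows):
sales.id | sales.qty | sales.yr
80 | 5 | 4
2 | 4 | 70
After SELECT (2 rows):
sales.id | sales.qty | sales.yr
80 | 5 | 4
2 | 4 | 70

== RESULT ==
sales.id | sales.qty | sales.yr
80 | 5 | 4
2 | 4 | 70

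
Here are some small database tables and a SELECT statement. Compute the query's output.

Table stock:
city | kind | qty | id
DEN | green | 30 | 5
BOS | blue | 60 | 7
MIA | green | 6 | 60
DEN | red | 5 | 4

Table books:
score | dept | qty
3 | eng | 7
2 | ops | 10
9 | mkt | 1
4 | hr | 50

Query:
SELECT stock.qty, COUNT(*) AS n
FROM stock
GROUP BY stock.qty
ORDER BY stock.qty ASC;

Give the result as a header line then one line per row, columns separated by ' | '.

After GROUP BY (4 rows):
stock.qty | n
30 | 1
60 | 1
6 | 1
5 | 1
After ORDER BY (4 rows):
stock.qty | n
5 | 1
6 | 1
30 | 1
60 | 1

== RESULT ==
stock.qty | n
5 | 1
6 | 1
30 | 1
60 | 1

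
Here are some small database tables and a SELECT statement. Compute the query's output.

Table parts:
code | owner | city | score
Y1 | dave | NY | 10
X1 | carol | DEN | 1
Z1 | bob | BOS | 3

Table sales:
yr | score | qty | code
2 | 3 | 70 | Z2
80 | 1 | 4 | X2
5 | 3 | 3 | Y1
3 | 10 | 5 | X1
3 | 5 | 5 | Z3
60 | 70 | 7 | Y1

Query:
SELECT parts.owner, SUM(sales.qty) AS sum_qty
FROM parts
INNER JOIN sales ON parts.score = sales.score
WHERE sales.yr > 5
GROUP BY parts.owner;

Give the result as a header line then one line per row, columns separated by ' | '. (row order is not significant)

== RESULT ==
parts.owner | sum_qty
carol | 4

Derivation:
After JOIN sales (4 rows):
parts.code | parts.owner | parts.city | parts.score | sales.yr | sales.score | sales.qty | sales.code
Y1 | dave | NY | 10 | 3 | 10 | 5 | X1
X1 | carol | DEN | 1 | 80 | 1 | 4 | X2
Z1 | bob | BOS | 3 | 2 | 3 | 70 | Z2
Z1 | bob | BOS | 3 | 5 | 3 | 3 | Y1
After WHERE (1 rows):
parts.code | parts.owner | parts.city | parts.score | sales.yr | sales.score | sales.qty | sales.code
X1 | carol | DEN | 1 | 80 | 1 | 4 | X2
After GROUP BY (1 rows):
parts.owner | sum_qty
carol | 4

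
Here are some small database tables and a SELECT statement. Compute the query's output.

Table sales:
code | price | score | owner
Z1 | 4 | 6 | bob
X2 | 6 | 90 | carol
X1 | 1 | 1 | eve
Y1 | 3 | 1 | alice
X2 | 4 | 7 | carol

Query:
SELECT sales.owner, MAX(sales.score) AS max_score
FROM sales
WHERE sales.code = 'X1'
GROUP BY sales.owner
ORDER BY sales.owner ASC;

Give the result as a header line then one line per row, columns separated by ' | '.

After WHERE (1 rows):
sales.code | sales.price | sales.score | sales.owner
X1 | 1 | 1 | eve
After GROUP BY (1 rows):
sales.owner | max_score
eve | 1
After ORDER BY (1 rows):
sales.owner | max_score
eve | 1

== RESULT ==
sales.owner | max_score
eve | 1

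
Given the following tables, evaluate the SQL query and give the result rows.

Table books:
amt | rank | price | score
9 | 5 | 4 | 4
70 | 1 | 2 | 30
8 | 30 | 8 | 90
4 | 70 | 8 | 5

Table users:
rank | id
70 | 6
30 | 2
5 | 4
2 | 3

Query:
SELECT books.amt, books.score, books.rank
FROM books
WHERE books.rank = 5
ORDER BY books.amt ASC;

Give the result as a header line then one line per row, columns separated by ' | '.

After WHERE (1 rows):
books.amt | books.rank | books.price | books.score
9 | 5 | 4 | 4
After SELECT (1 rows):
books.amt | books.score | books.rank
9 | 4 | 5
After ORDER BY (1 rows):
books.amt | books.score | books.rank
9 | 4 | 5

== RESULT ==
books.amt | books.score | books.rank
9 | 4 | 5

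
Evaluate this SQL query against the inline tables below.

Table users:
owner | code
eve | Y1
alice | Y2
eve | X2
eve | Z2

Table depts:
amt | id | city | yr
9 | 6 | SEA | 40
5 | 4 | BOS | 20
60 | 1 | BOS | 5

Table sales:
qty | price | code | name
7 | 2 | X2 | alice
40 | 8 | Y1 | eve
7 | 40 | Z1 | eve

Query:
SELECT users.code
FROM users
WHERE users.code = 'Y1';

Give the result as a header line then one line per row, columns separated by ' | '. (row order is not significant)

== RESULT ==
users.code
Y1

Derivation:
After WHERE (1 rows):
users.owner | users.code
eve | Y1
After SELECT (1 rows):
users.code
Y1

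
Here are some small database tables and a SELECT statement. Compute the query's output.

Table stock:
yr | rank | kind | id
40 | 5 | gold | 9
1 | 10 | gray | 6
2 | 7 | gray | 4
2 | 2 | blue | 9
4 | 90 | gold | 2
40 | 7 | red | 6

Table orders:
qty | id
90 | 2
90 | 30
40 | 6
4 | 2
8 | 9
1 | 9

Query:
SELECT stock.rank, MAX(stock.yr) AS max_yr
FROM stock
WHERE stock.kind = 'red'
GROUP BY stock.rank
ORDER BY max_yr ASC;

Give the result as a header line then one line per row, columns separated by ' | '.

After WHERE (1 rows):
stock.yr | stock.rank | stock.kind | stock.id
40 | 7 | red | 6
After GROUP BY (1 rows):
stock.rank | max_yr
7 | 40
After ORDER BY (1 rows):
stock.rank | max_yr
7 | 40

== RESULT ==
stock.rank | max_yr
7 | 40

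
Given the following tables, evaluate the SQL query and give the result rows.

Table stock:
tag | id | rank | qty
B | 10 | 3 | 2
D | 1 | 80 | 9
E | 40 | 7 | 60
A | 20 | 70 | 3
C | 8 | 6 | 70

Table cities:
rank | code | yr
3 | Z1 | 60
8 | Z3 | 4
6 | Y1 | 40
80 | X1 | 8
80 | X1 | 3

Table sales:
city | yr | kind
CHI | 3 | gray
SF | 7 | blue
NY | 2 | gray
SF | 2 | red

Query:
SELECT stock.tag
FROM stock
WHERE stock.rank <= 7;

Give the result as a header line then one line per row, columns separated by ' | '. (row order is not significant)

== RESULT ==
stock.tag
B
E
C

Derivation:
After WHERE (3 rows):
stock.tag | stock.id | stock.rank | stock.qty
B | 10 | 3 | 2
E | 40 | 7 | 60
C | 8 | 6 | 70
After SELECT (3 rows):
stock.tag
B
E
C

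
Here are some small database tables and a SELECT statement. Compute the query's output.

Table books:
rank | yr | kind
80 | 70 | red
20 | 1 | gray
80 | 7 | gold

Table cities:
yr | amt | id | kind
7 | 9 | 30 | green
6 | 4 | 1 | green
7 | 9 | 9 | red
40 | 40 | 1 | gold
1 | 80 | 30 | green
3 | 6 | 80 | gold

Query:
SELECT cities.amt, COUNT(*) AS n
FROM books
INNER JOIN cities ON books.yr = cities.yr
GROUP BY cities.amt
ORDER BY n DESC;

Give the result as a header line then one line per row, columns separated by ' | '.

== RESULT ==
cities.amt | n
9 | 2
80 | 1

Derivation:
After JOIN cities (3 rows):
books.rank | books.yr | books.kind | cities.yr | cities.amt | cities.id | cities.kind
20 | 1 | gray | 1 | 80 | 30 | green
80 | 7 | gold | 7 | 9 | 30 | green
80 | 7 | gold | 7 | 9 | 9 | red
After GROUP BY (2 rows):
cities.amt | n
80 | 1
9 | 2
After ORDER BY (2 rows):
cities.amt | n
9 | 2
80 | 1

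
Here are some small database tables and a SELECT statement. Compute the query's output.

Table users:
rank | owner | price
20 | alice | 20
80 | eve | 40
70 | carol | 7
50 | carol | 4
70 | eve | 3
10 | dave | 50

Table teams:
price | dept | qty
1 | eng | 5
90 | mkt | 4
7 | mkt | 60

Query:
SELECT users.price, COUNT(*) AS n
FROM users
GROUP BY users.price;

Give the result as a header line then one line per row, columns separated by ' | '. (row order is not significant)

After GROUP BY (6 rows):
users.price | n
20 | 1
40 | 1
7 | 1
4 | 1
3 | 1
50 | 1

== RESULT ==
users.price | n
20 | 1
40 | 1
7 | 1
4 | 1
3 | 1
50 | 1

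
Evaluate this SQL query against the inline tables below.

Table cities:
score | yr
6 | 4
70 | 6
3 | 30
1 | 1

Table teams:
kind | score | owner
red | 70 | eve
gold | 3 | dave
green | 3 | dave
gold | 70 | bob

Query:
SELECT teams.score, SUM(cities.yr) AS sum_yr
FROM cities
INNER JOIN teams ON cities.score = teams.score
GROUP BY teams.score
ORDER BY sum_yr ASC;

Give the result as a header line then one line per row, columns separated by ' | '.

After JOIN teams (4 rows):
cities.score | cities.yr | teams.kind | teams.score | teams.owner
70 | 6 | red | 70 | eve
70 | 6 | gold | 70 | bob
3 | 30 | gold | 3 | dave
3 | 30 | green | 3 | dave
After GROUP BY (2 rows):
teams.score | sum_yr
70 | 12
3 | 60
After ORDER BY (2 rows):
teams.score | sum_yr
70 | 12
3 | 60

== RESULT ==
teams.score | sum_yr
70 | 12
3 | 60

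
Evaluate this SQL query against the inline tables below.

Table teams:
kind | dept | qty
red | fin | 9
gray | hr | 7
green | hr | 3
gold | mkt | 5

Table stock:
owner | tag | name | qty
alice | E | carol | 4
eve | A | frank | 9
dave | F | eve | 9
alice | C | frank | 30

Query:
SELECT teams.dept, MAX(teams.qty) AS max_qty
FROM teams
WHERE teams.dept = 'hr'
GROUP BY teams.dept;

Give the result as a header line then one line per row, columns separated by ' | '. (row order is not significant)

== RESULT ==
teams.dept | max_qty
hr | 7

Derivation:
After WHERE (2 rows):
teams.kind | teams.dept | teams.qty
gray | hr | 7
green | hr | 3
After GROUP BY (1 rows):
teams.dept | max_qty
hr | 7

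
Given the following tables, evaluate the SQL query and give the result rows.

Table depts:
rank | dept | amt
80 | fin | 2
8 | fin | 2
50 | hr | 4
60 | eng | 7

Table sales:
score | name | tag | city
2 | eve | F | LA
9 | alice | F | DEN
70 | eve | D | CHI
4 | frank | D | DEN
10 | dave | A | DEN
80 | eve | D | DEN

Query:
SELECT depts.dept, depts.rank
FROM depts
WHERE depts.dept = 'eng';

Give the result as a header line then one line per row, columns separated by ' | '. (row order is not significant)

== RESULT ==
depts.dept | depts.rank
eng | 60

Derivation:
After WHERE (1 rows):
depts.rank | depts.dept | depts.amt
60 | eng | 7
After SELECT (1 rows):
depts.dept | depts.rank
eng | 60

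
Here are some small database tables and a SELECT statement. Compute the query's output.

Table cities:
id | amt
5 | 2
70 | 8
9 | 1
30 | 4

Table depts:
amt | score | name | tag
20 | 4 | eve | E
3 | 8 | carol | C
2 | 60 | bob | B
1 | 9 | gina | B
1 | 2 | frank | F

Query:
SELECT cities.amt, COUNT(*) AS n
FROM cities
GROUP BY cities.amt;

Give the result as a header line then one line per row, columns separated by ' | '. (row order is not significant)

After GROUP BY (4 rows):
cities.amt | n
2 | 1
8 | 1
1 | 1
4 | 1

== RESULT ==
cities.amt | n
2 | 1
8 | 1
1 | 1
4 | 1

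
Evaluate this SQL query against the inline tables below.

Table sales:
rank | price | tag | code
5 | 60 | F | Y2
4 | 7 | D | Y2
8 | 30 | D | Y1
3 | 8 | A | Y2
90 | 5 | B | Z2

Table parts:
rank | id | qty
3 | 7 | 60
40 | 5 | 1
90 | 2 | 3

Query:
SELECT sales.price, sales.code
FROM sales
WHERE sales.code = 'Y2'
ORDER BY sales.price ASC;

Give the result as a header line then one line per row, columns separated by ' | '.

After WHERE (3 rows):
sales.rank | sales.price | sales.tag | sales.code
5 | 60 | F | Y2
4 | 7 | D | Y2
3 | 8 | A | Y2
After SELECT (3 rows):
sales.price | sales.code
60 | Y2
7 | Y2
8 | Y2
After ORDER BY (3 rows):
sales.price | sales.code
7 | Y2
8 | Y2
60 | Y2

== RESULT ==
sales.price | sales.code
7 | Y2
8 | Y2
60 | Y2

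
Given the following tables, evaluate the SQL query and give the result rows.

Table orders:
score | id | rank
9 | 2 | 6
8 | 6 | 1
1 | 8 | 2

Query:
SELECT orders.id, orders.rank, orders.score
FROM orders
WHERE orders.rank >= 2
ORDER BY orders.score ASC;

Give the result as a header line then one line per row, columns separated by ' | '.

After WHERE (2 rows):
orders.score | orders.id | orders.rank
9 | 2 | 6
1 | 8 | 2
After SELECT (2 rows):
orders.id | orders.rank | orders.score
2 | 6 | 9
8 | 2 | 1
After ORDER BY (2 rows):
orders.id | orders.rank | orders.score
8 | 2 | 1
2 | 6 | 9

== RESULT ==
orders.id | orders.rank | orders.score
8 | 2 | 1
2 | 6 | 9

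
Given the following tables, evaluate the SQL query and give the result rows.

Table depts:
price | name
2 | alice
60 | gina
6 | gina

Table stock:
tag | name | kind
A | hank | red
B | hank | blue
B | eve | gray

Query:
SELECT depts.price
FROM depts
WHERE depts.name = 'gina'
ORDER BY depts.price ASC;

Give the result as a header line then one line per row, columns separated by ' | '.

== RESULT ==
depts.price
6
60

Derivation:
After WHERE (2 rows):
depts.price | depts.name
60 | gina
6 | gina
After SELECT (2 rows):
depts.price
60
6
After ORDER BY (2 rows):
depts.price
6
60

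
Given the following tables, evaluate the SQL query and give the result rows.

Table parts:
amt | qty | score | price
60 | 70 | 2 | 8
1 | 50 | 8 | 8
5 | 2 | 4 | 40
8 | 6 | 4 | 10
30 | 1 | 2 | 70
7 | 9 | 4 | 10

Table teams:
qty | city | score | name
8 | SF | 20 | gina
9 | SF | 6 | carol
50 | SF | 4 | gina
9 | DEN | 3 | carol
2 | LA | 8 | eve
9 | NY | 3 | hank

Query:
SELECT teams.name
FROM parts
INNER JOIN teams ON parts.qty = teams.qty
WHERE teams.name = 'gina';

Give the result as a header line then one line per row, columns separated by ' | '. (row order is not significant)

After JOIN teams (5 rows):
parts.amt | parts.qty | parts.score | parts.price | teams.qty | teams.city | teams.score | teams.name
1 | 50 | 8 | 8 | 50 | SF | 4 | gina
5 | 2 | 4 | 40 | 2 | LA | 8 | eve
7 | 9 | 4 | 10 | 9 | SF | 6 | carol
7 | 9 | 4 | 10 | 9 | DEN | 3 | carol
7 | 9 | 4 | 10 | 9 | NY | 3 | hank
After WHERE (1 rows):
parts.amt | parts.qty | parts.score | parts.price | teams.qty | teams.city | teams.score | teams.name
1 | 50 | 8 | 8 | 50 | SF | 4 | gina
After SELECT (1 rows):
teams.name
gina

== RESULT ==
teams.name
gina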